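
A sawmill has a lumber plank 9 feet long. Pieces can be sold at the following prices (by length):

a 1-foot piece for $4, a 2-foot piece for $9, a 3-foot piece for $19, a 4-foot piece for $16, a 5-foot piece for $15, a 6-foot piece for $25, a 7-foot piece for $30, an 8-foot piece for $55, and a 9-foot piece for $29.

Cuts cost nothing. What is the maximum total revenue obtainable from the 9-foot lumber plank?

59

Consider every possible first cut. R[k] is the best of p[i]+R[k−i] over all sellable i≤k.
R[1] = 4
R[2] = max(4+4, 9+0) = 9
R[3] = max(4+9, 9+4, 19+0) = 19
R[4] = max(4+19, 9+9, 19+4, 16+0) = 23
R[5] = max(4+23, 9+19, 19+9, 16+4, 15+0) = 28
R[6] = max(4+28, 9+23, 19+19, 16+9, 15+4, 25+0) = 38
R[7] = max(4+38, 9+28, 19+23, …, 25+4, 30+0) = 42
R[8] = max(4+42, 9+38, 19+28, …, 30+4, 55+0) = 55
R[9] = max(4+55, 9+42, 19+38, …, 55+4, 29+0) = 59
One optimal cutting: 8 + 1 → $55 + $4 = $59.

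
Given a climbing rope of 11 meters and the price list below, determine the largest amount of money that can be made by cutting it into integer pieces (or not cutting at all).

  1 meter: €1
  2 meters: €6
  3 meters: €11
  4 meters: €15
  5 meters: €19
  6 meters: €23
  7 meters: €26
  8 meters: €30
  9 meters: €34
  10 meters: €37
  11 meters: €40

42

Let R[k] be the best obtainable value from length k. For each k, try every first piece i and keep the best of price[i] + R[k−i].
R[1] = 1
R[2] = max(1+1, 6+0) = 6
R[3] = max(1+6, 6+1, 11+0) = 11
R[4] = max(1+11, 6+6, 11+1, 15+0) = 15
R[5] = max(1+15, 6+11, 11+6, 15+1, 19+0) = 19
R[6] = max(1+19, 6+15, 11+11, 15+6, 19+1, 23+0) = 23
R[7] = max(1+23, 6+19, 11+15, …, 23+1, 26+0) = 26
R[8] = max(1+26, 6+23, 11+19, …, 26+1, 30+0) = 30
R[9] = max(1+30, 6+26, 11+23, …, 30+1, 34+0) = 34
R[10] = max(1+34, 6+30, 11+26, …, 34+1, 37+0) = 38
R[11] = max(1+38, 6+34, 11+30, …, 37+1, 40+0) = 42
One optimal cutting: 6 + 5 → €23 + €19 = €42.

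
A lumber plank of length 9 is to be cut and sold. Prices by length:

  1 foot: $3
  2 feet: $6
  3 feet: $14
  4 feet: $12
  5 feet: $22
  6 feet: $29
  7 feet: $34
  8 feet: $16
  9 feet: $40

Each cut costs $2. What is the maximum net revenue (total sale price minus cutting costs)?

41

Consider every possible first cut. r[k] is the best of p[i]+r[k−i] over all sellable i≤k, charging 2 whenever i<k.
r[1] = 3
r[2] = 6
r[3] = 14
r[4] = 15  (first piece 1, then r[3]=14)
r[5] = 22
r[6] = 29
r[7] = 34
r[8] = 35  (first piece 1, then r[7]=34)
r[9] = 41  (first piece 3, then r[6]=29)
One optimal plan: pieces 6 + 3 (1 cut) → $43 − $2 = $41.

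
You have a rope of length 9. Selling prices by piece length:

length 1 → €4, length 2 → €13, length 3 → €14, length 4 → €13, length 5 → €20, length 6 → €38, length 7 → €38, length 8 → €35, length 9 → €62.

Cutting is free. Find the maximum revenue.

Let R[k] be the best obtainable value from length k. For each k, try every first piece i and keep the best of price[i] + R[k−i].
R[1] = 4
R[2] = max(4+4, 13+0) = 13
R[3] = max(4+13, 13+4, 14+0) = 17
R[4] = max(4+17, 13+13, 14+4, 13+0) = 26
R[5] = max(4+26, 13+17, 14+13, 13+4, 20+0) = 30
R[6] = max(4+30, 13+26, 14+17, 13+13, 20+4, 38+0) = 39
R[7] = max(4+39, 13+30, 14+26, …, 38+4, 38+0) = 43
R[8] = max(4+43, 13+39, 14+30, …, 38+4, 35+0) = 52
R[9] = max(4+52, 13+43, 14+39, …, 35+4, 62+0) = 62
Best is to sell the whole 9-meter piece uncut for €62.

62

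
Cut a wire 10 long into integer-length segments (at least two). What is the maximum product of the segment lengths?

36

Fill prod[k] for k=2..10: at each k try every first piece i and multiply by the better of (k−i) uncut or prod[k−i].
Small cases: prod[2]=1, prod[3]=2, prod[4]=4.
prod[5] = max(1*4, 2*3, 3*2, 4*1) = 6
prod[6] = max(1*6, 2*4, 3*3, 4*2, 5*1) = 9
prod[7] = max(1*9, 2*6, 3*4, 4*3, 5*2, 6*1) = 12
prod[8] = max(1*12, 2*9, 3*6, …, 6*2, 7*1) = 18
prod[9] = max(1*18, 2*12, 3*9, …, 7*2, 8*1) = 27
prod[10] = max(1*27, 2*18, 3*12, …, 8*2, 9*1) = 36
One optimal split: 3 + 3 + 2 + 2; product 3*3*2*2 = 36.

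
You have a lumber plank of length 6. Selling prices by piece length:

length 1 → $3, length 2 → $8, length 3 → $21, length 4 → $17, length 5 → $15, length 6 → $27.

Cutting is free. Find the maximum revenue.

42

Let R[k] be the best obtainable value from length k. For each k, try every first piece i and keep the best of price[i] + R[k−i].
R[1] = 3
R[2] = max(3+3, 8+0) = 8
R[3] = max(3+8, 8+3, 21+0) = 21
R[4] = max(3+21, 8+8, 21+3, 17+0) = 24
R[5] = max(3+24, 8+21, 21+8, 17+3, 15+0) = 29
R[6] = max(3+29, 8+24, 21+21, 17+8, 15+3, 27+0) = 42
One optimal cutting: 3 + 3 → $21 + $21 = $42.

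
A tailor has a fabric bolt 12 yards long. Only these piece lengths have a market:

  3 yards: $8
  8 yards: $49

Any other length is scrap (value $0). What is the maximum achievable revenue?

Consider every possible first cut. f[k] is the best of p[i]+f[k−i] over all sellable i≤k.
f[1] = 0
f[2] = 0
f[3] = 8
f[4] = 8
f[5] = 8
f[6] = 16  (first piece 3, then f[3]=8)
f[7] = 16
f[8] = max(8+8, 49+0) = 49
f[9] = max(8+16, 49+0) = 49
f[10] = max(8+16, 49+0) = 49
f[11] = max(8+49, 49+8) = 57
f[12] = max(8+49, 49+8) = 57
One optimal cutting: pieces 8 + 3 with 1 yard of scrap → $57.

57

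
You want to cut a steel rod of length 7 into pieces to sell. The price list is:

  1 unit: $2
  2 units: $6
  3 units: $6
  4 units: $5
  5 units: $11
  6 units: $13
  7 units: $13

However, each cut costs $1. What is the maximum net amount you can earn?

Let v[k] be the best obtainable value from length k. For each k, try every first piece i and keep the best of price[i] + v[k−i] minus the 1 cut fee when i<k.
v[1] = 2
v[2] = max(2+2-1, 6+0) = 6
v[3] = max(2+6-1, 6+2-1, 6+0) = 7
v[4] = max(2+7-1, 6+6-1, 6+2-1, 5+0) = 11
v[5] = max(2+11-1, 6+7-1, 6+6-1, 5+2-1, 11+0) = 12
v[6] = max(2+12-1, 6+11-1, 6+7-1, 5+6-1, 11+2-1, 13+0) = 16
v[7] = max(2+16-1, 6+12-1, 6+11-1, …, 13+2-1, 13+0) = 17
One optimal plan: pieces 2 + 2 + 2 + 1 (3 cuts) → $20 − $3 = $17.

17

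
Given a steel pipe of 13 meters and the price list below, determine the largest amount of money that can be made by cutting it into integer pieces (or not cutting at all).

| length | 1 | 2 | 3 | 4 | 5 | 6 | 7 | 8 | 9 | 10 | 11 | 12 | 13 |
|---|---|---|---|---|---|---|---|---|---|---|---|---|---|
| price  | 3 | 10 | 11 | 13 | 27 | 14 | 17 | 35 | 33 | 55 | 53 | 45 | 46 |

Let r[k] be the best obtainable value from length k. For each k, try every first piece i and keep the best of price[i] + r[k−i].
r[1] = 3
r[2] = max(3+3, 10+0) = 10
r[3] = max(3+10, 10+3, 11+0) = 13
r[4] = max(3+13, 10+10, 11+3, 13+0) = 20
r[5] = max(3+20, 10+13, 11+10, 13+3, 27+0) = 27
r[6] = max(3+27, 10+20, 11+13, 13+10, 27+3, 14+0) = 30
r[7] = max(3+30, 10+27, 11+20, …, 14+3, 17+0) = 37
r[8] = max(3+37, 10+30, 11+27, …, 17+3, 35+0) = 40
r[9] = max(3+40, 10+37, 11+30, …, 35+3, 33+0) = 47
r[10] = max(3+47, 10+40, 11+37, …, 33+3, 55+0) = 55
r[11] = max(3+55, 10+47, 11+40, …, 55+3, 53+0) = 58
r[12] = max(3+58, 10+55, 11+47, …, 53+3, 45+0) = 65
r[13] = max(3+65, 10+58, 11+55, …, 45+3, 46+0) = 68
One optimal cutting: 10 + 2 + 1 → $55 + $10 + $3 = $68.

68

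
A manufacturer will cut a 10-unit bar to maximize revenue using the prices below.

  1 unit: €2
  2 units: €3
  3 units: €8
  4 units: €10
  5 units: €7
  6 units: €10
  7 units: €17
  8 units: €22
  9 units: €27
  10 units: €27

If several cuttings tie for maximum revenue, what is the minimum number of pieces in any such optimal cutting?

Consider every possible first cut. r[k] is the best of p[i]+r[k−i] over all sellable i≤k.
r[1] = 2
r[2] = 4  (first piece 1, then r[1]=2)
r[3] = 8
r[4] = 10  (first piece 1, then r[3]=8)
r[5] = 12  (first piece 1, then r[4]=10)
r[6] = 16  (first piece 3, then r[3]=8)
r[7] = 18  (first piece 1, then r[6]=16)
r[8] = 22
r[9] = 27
r[10] = 29  (first piece 1, then r[9]=27)
Maximum revenue is €29.
Now minimize piece count subject to staying optimal: for each k, pieces[k] = 1 + min over i with p[i]+r[k−i]=r[k] of pieces[k−i].
pieces[7] = 2
pieces[8] = 1
pieces[9] = 1
pieces[10] = 2

2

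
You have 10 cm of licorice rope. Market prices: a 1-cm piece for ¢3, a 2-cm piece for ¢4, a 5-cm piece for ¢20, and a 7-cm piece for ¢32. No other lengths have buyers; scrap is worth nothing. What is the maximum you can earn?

Consider every possible first cut. r[k] is the best of p[i]+r[k−i] over all sellable i≤k.
r[1] = 3
r[2] = 6  (first piece 1, then r[1]=3)
r[3] = 9  (first piece 1, then r[2]=6)
r[4] = 12  (first piece 1, then r[3]=9)
r[5] = 20
r[6] = 23  (first piece 1, then r[5]=20)
r[7] = 32
r[8] = 35  (first piece 1, then r[7]=32)
r[9] = 38  (first piece 1, then r[8]=35)
r[10] = 41  (first piece 1, then r[9]=38)
One optimal cutting: 7 + 1 + 1 + 1 → ¢41.

41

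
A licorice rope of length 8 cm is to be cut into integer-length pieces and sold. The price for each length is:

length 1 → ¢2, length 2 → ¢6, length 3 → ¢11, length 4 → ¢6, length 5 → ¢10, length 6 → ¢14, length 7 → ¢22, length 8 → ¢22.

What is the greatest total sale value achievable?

Consider every possible first cut. R[k] is the best of p[i]+R[k−i] over all sellable i≤k.
R[1] = 2
R[2] = max(2+2, 6+0) = 6
R[3] = max(2+6, 6+2, 11+0) = 11
R[4] = max(2+11, 6+6, 11+2, 6+0) = 13
R[5] = max(2+13, 6+11, 11+6, 6+2, 10+0) = 17
R[6] = max(2+17, 6+13, 11+11, 6+6, 10+2, 14+0) = 22
R[7] = max(2+22, 6+17, 11+13, …, 14+2, 22+0) = 24
R[8] = max(2+24, 6+22, 11+17, …, 22+2, 22+0) = 28
One optimal cutting: 3 + 3 + 2 → ¢11 + ¢11 + ¢6 = ¢28.

28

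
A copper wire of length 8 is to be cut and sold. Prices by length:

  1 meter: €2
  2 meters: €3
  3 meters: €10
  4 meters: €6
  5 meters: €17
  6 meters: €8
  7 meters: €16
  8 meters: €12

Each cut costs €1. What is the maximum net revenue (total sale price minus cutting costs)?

Let net[k] be the best obtainable value from length k. For each k, try every first piece i and keep the best of price[i] + net[k−i] minus the 1 cut fee when i<k.
net[1] = 2
net[2] = 3  (first piece 1, then net[1]=2)
net[3] = 10
net[4] = 11  (first piece 1, then net[3]=10)
net[5] = 17
net[6] = 19  (first piece 3, then net[3]=10)
net[7] = 20  (first piece 1, then net[6]=19)
net[8] = 26  (first piece 3, then net[5]=17)
One optimal plan: pieces 5 + 3 (1 cut) → €27 − €1 = €26.

26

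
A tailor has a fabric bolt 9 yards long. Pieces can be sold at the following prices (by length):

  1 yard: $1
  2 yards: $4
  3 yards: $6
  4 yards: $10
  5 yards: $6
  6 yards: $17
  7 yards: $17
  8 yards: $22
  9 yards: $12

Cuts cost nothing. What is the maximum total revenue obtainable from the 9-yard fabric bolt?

23

Build v[k] bottom-up: v[k] = max over allowed piece i of (p[i] + v[k−i]).
v[1] = 1
v[2] = 4
v[3] = 6
v[4] = 10
v[5] = 11  (first piece 1, then v[4]=10)
v[6] = 17
v[7] = 18  (first piece 1, then v[6]=17)
v[8] = 22
v[9] = 23  (first piece 1, then v[8]=22)
One optimal cutting: 8 + 1 → $22 + $1 = $23.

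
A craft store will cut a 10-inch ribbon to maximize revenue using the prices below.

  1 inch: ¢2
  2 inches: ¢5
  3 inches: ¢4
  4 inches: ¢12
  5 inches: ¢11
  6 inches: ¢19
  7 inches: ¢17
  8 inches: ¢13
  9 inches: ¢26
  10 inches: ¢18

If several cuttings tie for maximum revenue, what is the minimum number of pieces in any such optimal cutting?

2

Consider every possible first cut. r[k] is the best of p[i]+r[k−i] over all sellable i≤k.
r[1] = 2
r[2] = 5
r[3] = 7  (first piece 1, then r[2]=5)
r[4] = 12
r[5] = 14  (first piece 1, then r[4]=12)
r[6] = 19
r[7] = 21  (first piece 1, then r[6]=19)
r[8] = 24  (first piece 2, then r[6]=19)
r[9] = 26  (first piece 1, then r[8]=24)
r[10] = 31  (first piece 4, then r[6]=19)
Maximum revenue is ¢31.
Now minimize piece count subject to staying optimal: for each k, pieces[k] = 1 + min over i with p[i]+r[k−i]=r[k] of pieces[k−i].
pieces[7] = 2
pieces[8] = 2
pieces[9] = 1
pieces[10] = 2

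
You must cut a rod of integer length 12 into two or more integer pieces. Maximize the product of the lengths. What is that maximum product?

Fill prod[k] for k=2..12: at each k try every first piece i and multiply by the better of (k−i) uncut or prod[k−i].
prod[2] = 1*max(1,0) = 1*1 = 1
prod[3] = max(1*2, 2*1) = 2
prod[4] = max(1*3, 2*2, 3*1) = 4
prod[5] = max(1*4, 2*3, 3*2, 4*1) = 6
prod[6] = max(1*6, 2*4, 3*3, 4*2, 5*1) = 9
prod[7] = max(1*9, 2*6, 3*4, 4*3, 5*2, 6*1) = 12
prod[8] = max(1*12, 2*9, 3*6, …, 6*2, 7*1) = 18
prod[9] = max(1*18, 2*12, 3*9, …, 7*2, 8*1) = 27
prod[10] = max(1*27, 2*18, 3*12, …, 8*2, 9*1) = 36
prod[11] = max(1*36, 2*27, 3*18, …, 9*2, 10*1) = 54
prod[12] = max(1*54, 2*36, 3*27, …, 10*2, 11*1) = 81
One optimal split: 3 + 3 + 3 + 3; product 3*3*3*3 = 81.

81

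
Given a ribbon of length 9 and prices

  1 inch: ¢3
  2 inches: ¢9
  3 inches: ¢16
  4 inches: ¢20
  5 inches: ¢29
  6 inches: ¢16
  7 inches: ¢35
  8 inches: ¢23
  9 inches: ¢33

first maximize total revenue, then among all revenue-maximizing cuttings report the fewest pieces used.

2

Let r[k] be the best obtainable value from length k. For each k, try every first piece i and keep the best of price[i] + r[k−i].
r[1] = 3
r[2] = max(3+3, 9+0) = 9
r[3] = max(3+9, 9+3, 16+0) = 16
r[4] = max(3+16, 9+9, 16+3, 20+0) = 20
r[5] = max(3+20, 9+16, 16+9, 20+3, 29+0) = 29
r[6] = max(3+29, 9+20, 16+16, 20+9, 29+3, 16+0) = 32
r[7] = max(3+32, 9+29, 16+20, …, 16+3, 35+0) = 38
r[8] = max(3+38, 9+32, 16+29, …, 35+3, 23+0) = 45
r[9] = max(3+45, 9+38, 16+32, …, 23+3, 33+0) = 49
Maximum revenue is ¢49.
Now minimize piece count subject to staying optimal: for each k, pieces[k] = 1 + min over i with p[i]+r[k−i]=r[k] of pieces[k−i].
pieces[6] = 2
pieces[7] = 2
pieces[8] = 2
pieces[9] = 2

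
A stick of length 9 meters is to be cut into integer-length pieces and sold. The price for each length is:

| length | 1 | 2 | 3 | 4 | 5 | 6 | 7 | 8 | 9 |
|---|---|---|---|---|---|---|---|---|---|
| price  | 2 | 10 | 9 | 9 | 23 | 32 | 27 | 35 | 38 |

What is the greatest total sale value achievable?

44

Consider every possible first cut. R[k] is the best of p[i]+R[k−i] over all sellable i≤k.
R[1] = 2
R[2] = max(2+2, 10+0) = 10
R[3] = max(2+10, 10+2, 9+0) = 12
R[4] = max(2+12, 10+10, 9+2, 9+0) = 20
R[5] = max(2+20, 10+12, 9+10, 9+2, 23+0) = 23
R[6] = max(2+23, 10+20, 9+12, 9+10, 23+2, 32+0) = 32
R[7] = max(2+32, 10+23, 9+20, …, 32+2, 27+0) = 34
R[8] = max(2+34, 10+32, 9+23, …, 27+2, 35+0) = 42
R[9] = max(2+42, 10+34, 9+32, …, 35+2, 38+0) = 44
One optimal cutting: 6 + 2 + 1 → €32 + €10 + €2 = €44.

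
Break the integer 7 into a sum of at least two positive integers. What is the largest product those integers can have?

12

Let f[k] be the best product for length k (with at least one cut). For each first piece i, the rest contributes max(k−i, f[k−i]).
f[2] = 1*max(1,0) = 1*1 = 1
f[3] = 1*max(2,1) = 1*2 = 2
f[4] = 2*max(2,1) = 2*2 = 4
f[5] = 2*max(3,2) = 2*3 = 6
f[6] = 3*max(3,2) = 3*3 = 9
f[7] = 2*max(5,6) = 2*6 = 12
One optimal split: 3 + 2 + 2; product 3*2*2 = 12.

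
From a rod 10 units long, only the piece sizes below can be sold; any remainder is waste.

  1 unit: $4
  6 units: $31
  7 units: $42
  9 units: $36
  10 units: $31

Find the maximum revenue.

54

Build f[k] bottom-up: f[k] = max over allowed piece i of (p[i] + f[k−i]).
f[1] = 4
f[2] = 8  (first piece 1, then f[1]=4)
f[3] = 12  (first piece 1, then f[2]=8)
f[4] = 16  (first piece 1, then f[3]=12)
f[5] = 20  (first piece 1, then f[4]=16)
f[6] = max(4+20, 31+0) = 31
f[7] = max(4+31, 31+4, 42+0) = 42
f[8] = max(4+42, 31+8, 42+4) = 46
f[9] = max(4+46, 31+12, 42+8, 36+0) = 50
f[10] = max(4+50, 31+16, 42+12, 36+4, 31+0) = 54
One optimal cutting: 7 + 1 + 1 + 1 → $54.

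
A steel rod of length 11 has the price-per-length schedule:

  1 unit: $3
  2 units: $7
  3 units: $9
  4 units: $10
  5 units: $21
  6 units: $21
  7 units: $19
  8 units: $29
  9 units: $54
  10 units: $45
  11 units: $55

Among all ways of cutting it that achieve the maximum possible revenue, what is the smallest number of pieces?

2

Let r[k] be the best obtainable value from length k. For each k, try every first piece i and keep the best of price[i] + r[k−i].
r[1] = 3
r[2] = 7
r[3] = 10  (first piece 1, then r[2]=7)
r[4] = 14  (first piece 2, then r[2]=7)
r[5] = 21
r[6] = 24  (first piece 1, then r[5]=21)
r[7] = 28  (first piece 2, then r[5]=21)
r[8] = 31  (first piece 1, then r[7]=28)
r[9] = 54
r[10] = 57  (first piece 1, then r[9]=54)
r[11] = 61  (first piece 2, then r[9]=54)
Maximum revenue is $61.
Now minimize piece count subject to staying optimal: for each k, pieces[k] = 1 + min over i with p[i]+r[k−i]=r[k] of pieces[k−i].
pieces[8] = 3
pieces[9] = 1
pieces[10] = 2
pieces[11] = 2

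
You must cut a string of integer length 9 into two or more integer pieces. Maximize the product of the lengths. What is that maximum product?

27

Fill f[k] for k=2..9: at each k try every first piece i and multiply by the better of (k−i) uncut or f[k−i].
f[2] = 1*max(1,0) = 1*1 = 1
f[3] = max(1*2, 2*1) = 2
f[4] = max(1*3, 2*2, 3*1) = 4
f[5] = max(1*4, 2*3, 3*2, 4*1) = 6
f[6] = max(1*6, 2*4, 3*3, 4*2, 5*1) = 9
f[7] = max(1*9, 2*6, 3*4, 4*3, 5*2, 6*1) = 12
f[8] = max(1*12, 2*9, 3*6, …, 6*2, 7*1) = 18
f[9] = max(1*18, 2*12, 3*9, …, 7*2, 8*1) = 27
One optimal split: 3 + 3 + 3; product 3*3*3 = 27.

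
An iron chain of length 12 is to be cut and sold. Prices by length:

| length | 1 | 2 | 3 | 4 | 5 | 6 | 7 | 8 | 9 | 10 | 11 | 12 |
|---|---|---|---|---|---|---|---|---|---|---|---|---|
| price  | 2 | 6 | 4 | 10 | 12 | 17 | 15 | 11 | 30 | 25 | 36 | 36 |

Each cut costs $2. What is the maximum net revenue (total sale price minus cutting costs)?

Let v[k] be the best obtainable value from length k. For each k, try every first piece i and keep the best of price[i] + v[k−i] minus the 2 cut fee when i<k.
v[1] = 2
v[2] = max(2+2-2, 6+0) = 6
v[3] = max(2+6-2, 6+2-2, 4+0) = 6
v[4] = max(2+6-2, 6+6-2, 4+2-2, 10+0) = 10
v[5] = max(2+10-2, 6+6-2, 4+6-2, 10+2-2, 12+0) = 12
v[6] = max(2+12-2, 6+10-2, 4+6-2, 10+6-2, 12+2-2, 17+0) = 17
v[7] = max(2+17-2, 6+12-2, 4+10-2, …, 17+2-2, 15+0) = 17
v[8] = max(2+17-2, 6+17-2, 4+12-2, …, 15+2-2, 11+0) = 21
v[9] = max(2+21-2, 6+17-2, 4+17-2, …, 11+2-2, 30+0) = 30
v[10] = max(2+30-2, 6+21-2, 4+17-2, …, 30+2-2, 25+0) = 30
v[11] = max(2+30-2, 6+30-2, 4+21-2, …, 25+2-2, 36+0) = 36
v[12] = max(2+36-2, 6+30-2, 4+30-2, …, 36+2-2, 36+0) = 36
One optimal plan: pieces 11 + 1 (1 cut) → $38 − $2 = $36.

36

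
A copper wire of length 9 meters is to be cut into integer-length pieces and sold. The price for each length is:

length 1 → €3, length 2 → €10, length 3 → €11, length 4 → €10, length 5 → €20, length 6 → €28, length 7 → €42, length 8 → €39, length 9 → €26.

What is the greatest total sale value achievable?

52

Let best[k] be the best obtainable value from length k. For each k, try every first piece i and keep the best of price[i] + best[k−i].
best[1] = 3
best[2] = 10
best[3] = 13  (first piece 1, then best[2]=10)
best[4] = 20  (first piece 2, then best[2]=10)
best[5] = 23  (first piece 1, then best[4]=20)
best[6] = 30  (first piece 2, then best[4]=20)
best[7] = 42
best[8] = 45  (first piece 1, then best[7]=42)
best[9] = 52  (first piece 2, then best[7]=42)
One optimal cutting: 7 + 2 → €42 + €10 = €52.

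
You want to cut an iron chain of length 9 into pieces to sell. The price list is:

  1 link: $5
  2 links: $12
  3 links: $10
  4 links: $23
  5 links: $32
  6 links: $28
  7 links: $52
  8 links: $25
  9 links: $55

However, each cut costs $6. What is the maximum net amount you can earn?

58

Consider every possible first cut. v[k] is the best of p[i]+v[k−i] over all sellable i≤k, charging 6 whenever i<k.
v[1] = 5
v[2] = max(5+5-6, 12+0) = 12
v[3] = max(5+12-6, 12+5-6, 10+0) = 11
v[4] = max(5+11-6, 12+12-6, 10+5-6, 23+0) = 23
v[5] = max(5+23-6, 12+11-6, 10+12-6, 23+5-6, 32+0) = 32
v[6] = max(5+32-6, 12+23-6, 10+11-6, 23+12-6, 32+5-6, 28+0) = 31
v[7] = max(5+31-6, 12+32-6, 10+23-6, …, 28+5-6, 52+0) = 52
v[8] = max(5+52-6, 12+31-6, 10+32-6, …, 52+5-6, 25+0) = 51
v[9] = max(5+51-6, 12+52-6, 10+31-6, …, 25+5-6, 55+0) = 58
One optimal plan: pieces 7 + 2 (1 cut) → $64 − $6 = $58.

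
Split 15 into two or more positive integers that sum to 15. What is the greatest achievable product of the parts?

Define P[k] = max over 1≤i<k of i · max(k−i, P[k−i]); the inner max lets the remainder stay uncut if that's better.
Small cases: P[2]=1, P[3]=2, P[4]=4, P[5]=6, P[6]=9, P[7]=12, P[8]=18, P[9]=27.
P[10] = 2×max(8,18) = 2×18 = 36
P[11] = 2×max(9,27) = 2×27 = 54
P[12] = 3×max(9,27) = 3×27 = 81
P[13] = 2×max(11,54) = 2×54 = 108
P[14] = 2×max(12,81) = 2×81 = 162
P[15] = 3×max(12,81) = 3×81 = 243
One optimal split: 3 + 3 + 3 + 3 + 3; product 3×3×3×3×3 = 243.

243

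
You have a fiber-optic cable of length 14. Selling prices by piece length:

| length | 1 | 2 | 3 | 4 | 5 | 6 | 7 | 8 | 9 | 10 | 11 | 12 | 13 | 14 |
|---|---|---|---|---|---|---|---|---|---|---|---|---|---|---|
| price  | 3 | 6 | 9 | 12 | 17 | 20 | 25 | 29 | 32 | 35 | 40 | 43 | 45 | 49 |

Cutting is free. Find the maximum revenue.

50

Consider every possible first cut. R[k] is the best of p[i]+R[k−i] over all sellable i≤k.
R[1] = 3
R[2] = 6  (first piece 1, then R[1]=3)
R[3] = 9  (first piece 1, then R[2]=6)
R[4] = 12  (first piece 1, then R[3]=9)
R[5] = 17
R[6] = 20  (first piece 1, then R[5]=17)
R[7] = 25
R[8] = 29
R[9] = 32  (first piece 1, then R[8]=29)
R[10] = 35  (first piece 1, then R[9]=32)
R[11] = 40
R[12] = 43  (first piece 1, then R[11]=40)
R[13] = 46  (first piece 1, then R[12]=43)
R[14] = 50  (first piece 7, then R[7]=25)
One optimal cutting: 7 + 7 → $25 + $25 = $50.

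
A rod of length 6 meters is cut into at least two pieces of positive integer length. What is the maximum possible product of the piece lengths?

Define m[k] = max over 1≤i<k of i · max(k−i, m[k−i]); the inner max lets the remainder stay uncut if that's better.
m[2] = 1·max(1,0) = 1·1 = 1
m[3] = 1·max(2,1) = 1·2 = 2
m[4] = 2·max(2,1) = 2·2 = 4
m[5] = 2·max(3,2) = 2·3 = 6
m[6] = 3·max(3,2) = 3·3 = 9
One optimal split: 3 + 3; product 3·3 = 9.

9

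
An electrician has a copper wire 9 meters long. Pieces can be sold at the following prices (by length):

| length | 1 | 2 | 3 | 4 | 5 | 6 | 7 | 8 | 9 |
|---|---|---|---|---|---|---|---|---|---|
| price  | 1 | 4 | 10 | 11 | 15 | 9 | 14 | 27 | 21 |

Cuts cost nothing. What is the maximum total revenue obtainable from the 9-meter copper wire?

30

Build best[k] bottom-up: best[k] = max over allowed piece i of (p[i] + best[k−i]).
best[1] = 1
best[2] = 4
best[3] = 10
best[4] = 11  (first piece 1, then best[3]=10)
best[5] = 15
best[6] = 20  (first piece 3, then best[3]=10)
best[7] = 21  (first piece 1, then best[6]=20)
best[8] = 27
best[9] = 30  (first piece 3, then best[6]=20)
One optimal cutting: 3 + 3 + 3 → €10 + €10 + €10 = €30.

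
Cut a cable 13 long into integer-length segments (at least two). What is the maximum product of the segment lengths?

108

Let P[k] be the best product for length k (with at least one cut). For each first piece i, the rest contributes max(k−i, P[k−i]).
P[2] = 1·max(1,0) = 1·1 = 1
P[3] = 1·max(2,1) = 1·2 = 2
P[4] = 2·max(2,1) = 2·2 = 4
P[5] = 2·max(3,2) = 2·3 = 6
P[6] = 3·max(3,2) = 3·3 = 9
P[7] = 2·max(5,6) = 2·6 = 12
P[8] = 2·max(6,9) = 2·9 = 18
P[9] = 3·max(6,9) = 3·9 = 27
P[10] = 2·max(8,18) = 2·18 = 36
P[11] = 2·max(9,27) = 2·27 = 54
P[12] = 3·max(9,27) = 3·27 = 81
P[13] = 2·max(11,54) = 2·54 = 108
One optimal split: 3 + 3 + 3 + 2 + 2; product 3·3·3·2·2 = 108.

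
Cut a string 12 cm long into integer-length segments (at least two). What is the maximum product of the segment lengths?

Fill f[k] for k=2..12: at each k try every first piece i and multiply by the better of (k−i) uncut or f[k−i].
Small cases: f[2]=1, f[3]=2, f[4]=4, f[5]=6, f[6]=9, f[7]=12.
f[8] = 2×max(6,9) = 2×9 = 18
f[9] = 3×max(6,9) = 3×9 = 27
f[10] = 2×max(8,18) = 2×18 = 36
f[11] = 2×max(9,27) = 2×27 = 54
f[12] = 3×max(9,27) = 3×27 = 81
One optimal split: 3 + 3 + 3 + 3; product 3×3×3×3 = 81.

81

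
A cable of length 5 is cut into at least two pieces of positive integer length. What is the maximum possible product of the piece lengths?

6

Fill g[k] for k=2..5: at each k try every first piece i and multiply by the better of (k−i) uncut or g[k−i].
g[2] = 1·max(1,0) = 1·1 = 1
g[3] = 1·max(2,1) = 1·2 = 2
g[4] = 2·max(2,1) = 2·2 = 4
g[5] = 2·max(3,2) = 2·3 = 6
One optimal split: 3 + 2; product 3·2 = 6.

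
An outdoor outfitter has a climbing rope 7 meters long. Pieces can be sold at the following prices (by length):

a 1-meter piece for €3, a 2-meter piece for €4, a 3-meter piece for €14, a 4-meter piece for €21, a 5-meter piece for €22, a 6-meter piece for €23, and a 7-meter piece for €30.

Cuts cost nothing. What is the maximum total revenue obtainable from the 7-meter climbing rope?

Build r[k] bottom-up: r[k] = max over allowed piece i of (p[i] + r[k−i]).
r[1] = 3
r[2] = max(3+3, 4+0) = 6
r[3] = max(3+6, 4+3, 14+0) = 14
r[4] = max(3+14, 4+6, 14+3, 21+0) = 21
r[5] = max(3+21, 4+14, 14+6, 21+3, 22+0) = 24
r[6] = max(3+24, 4+21, 14+14, 21+6, 22+3, 23+0) = 28
r[7] = max(3+28, 4+24, 14+21, …, 23+3, 30+0) = 35
One optimal cutting: 4 + 3 → €21 + €14 = €35.

35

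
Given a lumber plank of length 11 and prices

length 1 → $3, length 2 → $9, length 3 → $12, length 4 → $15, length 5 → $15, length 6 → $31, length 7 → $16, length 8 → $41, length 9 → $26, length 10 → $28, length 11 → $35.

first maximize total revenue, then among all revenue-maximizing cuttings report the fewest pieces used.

2

Build r[k] bottom-up: r[k] = max over allowed piece i of (p[i] + r[k−i]).
r[1] = 3
r[2] = max(3+3, 9+0) = 9
r[3] = max(3+9, 9+3, 12+0) = 12
r[4] = max(3+12, 9+9, 12+3, 15+0) = 18
r[5] = max(3+18, 9+12, 12+9, 15+3, 15+0) = 21
r[6] = max(3+21, 9+18, 12+12, 15+9, 15+3, 31+0) = 31
r[7] = max(3+31, 9+21, 12+18, …, 31+3, 16+0) = 34
r[8] = max(3+34, 9+31, 12+21, …, 16+3, 41+0) = 41
r[9] = max(3+41, 9+34, 12+31, …, 41+3, 26+0) = 44
r[10] = max(3+44, 9+41, 12+34, …, 26+3, 28+0) = 50
r[11] = max(3+50, 9+44, 12+41, …, 28+3, 35+0) = 53
Maximum revenue is $53.
Now minimize piece count subject to staying optimal: for each k, pieces[k] = 1 + min over i with p[i]+r[k−i]=r[k] of pieces[k−i].
pieces[8] = 1
pieces[9] = 2
pieces[10] = 2
pieces[11] = 2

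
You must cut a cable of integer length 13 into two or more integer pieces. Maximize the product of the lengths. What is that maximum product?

Fill m[k] for k=2..13: at each k try every first piece i and multiply by the better of (k−i) uncut or m[k−i].
Small cases: m[2]=1, m[3]=2, m[4]=4, m[5]=6.
m[6] = 3*max(3,2) = 3*3 = 9
m[7] = 2*max(5,6) = 2*6 = 12
m[8] = 2*max(6,9) = 2*9 = 18
m[9] = 3*max(6,9) = 3*9 = 27
m[10] = 2*max(8,18) = 2*18 = 36
m[11] = 2*max(9,27) = 2*27 = 54
m[12] = 3*max(9,27) = 3*27 = 81
m[13] = 2*max(11,54) = 2*54 = 108
One optimal split: 3 + 3 + 3 + 2 + 2; product 3*3*3*2*2 = 108.

108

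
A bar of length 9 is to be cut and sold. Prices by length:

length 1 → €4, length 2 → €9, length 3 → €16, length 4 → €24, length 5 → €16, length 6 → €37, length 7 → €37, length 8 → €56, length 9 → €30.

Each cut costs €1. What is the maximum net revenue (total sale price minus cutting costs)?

Build v[k] bottom-up: v[k] = max over allowed piece i of (p[i] + v[k−i]) − 1 per cut.
v[1] = 4
v[2] = max(4+4-1, 9+0) = 9
v[3] = max(4+9-1, 9+4-1, 16+0) = 16
v[4] = max(4+16-1, 9+9-1, 16+4-1, 24+0) = 24
v[5] = max(4+24-1, 9+16-1, 16+9-1, 24+4-1, 16+0) = 27
v[6] = max(4+27-1, 9+24-1, 16+16-1, 24+9-1, 16+4-1, 37+0) = 37
v[7] = max(4+37-1, 9+27-1, 16+24-1, …, 37+4-1, 37+0) = 40
v[8] = max(4+40-1, 9+37-1, 16+27-1, …, 37+4-1, 56+0) = 56
v[9] = max(4+56-1, 9+40-1, 16+37-1, …, 56+4-1, 30+0) = 59
One optimal plan: pieces 8 + 1 (1 cut) → €60 − €1 = €59.

59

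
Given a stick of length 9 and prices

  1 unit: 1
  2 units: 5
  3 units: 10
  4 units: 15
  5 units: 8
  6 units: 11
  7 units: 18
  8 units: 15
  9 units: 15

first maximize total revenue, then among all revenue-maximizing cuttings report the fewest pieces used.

Build r[k] bottom-up: r[k] = max over allowed piece i of (p[i] + r[k−i]).
r[1] = 1
r[2] = max(1+1, 5+0) = 5
r[3] = max(1+5, 5+1, 10+0) = 10
r[4] = max(1+10, 5+5, 10+1, 15+0) = 15
r[5] = max(1+15, 5+10, 10+5, 15+1, 8+0) = 16
r[6] = max(1+16, 5+15, 10+10, 15+5, 8+1, 11+0) = 20
r[7] = max(1+20, 5+16, 10+15, …, 11+1, 18+0) = 25
r[8] = max(1+25, 5+20, 10+16, …, 18+1, 15+0) = 30
r[9] = max(1+30, 5+25, 10+20, …, 15+1, 15+0) = 31
Maximum revenue is 31.
Now minimize piece count subject to staying optimal: for each k, pieces[k] = 1 + min over i with p[i]+r[k−i]=r[k] of pieces[k−i].
pieces[6] = 2
pieces[7] = 2
pieces[8] = 2
pieces[9] = 3

3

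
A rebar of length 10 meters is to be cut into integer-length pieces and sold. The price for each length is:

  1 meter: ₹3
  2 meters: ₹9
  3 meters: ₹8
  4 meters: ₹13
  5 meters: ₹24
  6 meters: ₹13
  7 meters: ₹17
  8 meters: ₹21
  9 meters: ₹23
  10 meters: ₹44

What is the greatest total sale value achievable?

Consider every possible first cut. v[k] is the best of p[i]+v[k−i] over all sellable i≤k.
v[1] = 3
v[2] = 9
v[3] = 12  (first piece 1, then v[2]=9)
v[4] = 18  (first piece 2, then v[2]=9)
v[5] = 24
v[6] = 27  (first piece 1, then v[5]=24)
v[7] = 33  (first piece 2, then v[5]=24)
v[8] = 36  (first piece 1, then v[7]=33)
v[9] = 42  (first piece 2, then v[7]=33)
v[10] = 48  (first piece 5, then v[5]=24)
One optimal cutting: 5 + 5 → ₹24 + ₹24 = ₹48.

48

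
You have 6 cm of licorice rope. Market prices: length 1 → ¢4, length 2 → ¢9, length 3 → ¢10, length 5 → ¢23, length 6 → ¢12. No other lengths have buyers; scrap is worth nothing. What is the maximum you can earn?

Build best[k] bottom-up: best[k] = max over allowed piece i of (p[i] + best[k−i]).
best[1] = 4
best[2] = max(4+4, 9+0) = 9
best[3] = max(4+9, 9+4, 10+0) = 13
best[4] = max(4+13, 9+9, 10+4) = 18
best[5] = max(4+18, 9+13, 10+9, 23+0) = 23
best[6] = max(4+23, 9+18, 10+13, 23+4, 12+0) = 27
One optimal cutting: 5 + 1 → ¢27.

27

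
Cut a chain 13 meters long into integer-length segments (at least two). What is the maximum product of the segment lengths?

108

Let P[k] be the best product for length k (with at least one cut). For each first piece i, the rest contributes max(k−i, P[k−i]).
P[2] = 1*max(1,0) = 1*1 = 1
P[3] = 1*max(2,1) = 1*2 = 2
P[4] = 2*max(2,1) = 2*2 = 4
P[5] = 2*max(3,2) = 2*3 = 6
P[6] = 3*max(3,2) = 3*3 = 9
P[7] = 2*max(5,6) = 2*6 = 12
P[8] = 2*max(6,9) = 2*9 = 18
P[9] = 3*max(6,9) = 3*9 = 27
P[10] = 2*max(8,18) = 2*18 = 36
P[11] = 2*max(9,27) = 2*27 = 54
P[12] = 3*max(9,27) = 3*27 = 81
P[13] = 2*max(11,54) = 2*54 = 108
One optimal split: 3 + 3 + 3 + 2 + 2; product 3*3*3*2*2 = 108.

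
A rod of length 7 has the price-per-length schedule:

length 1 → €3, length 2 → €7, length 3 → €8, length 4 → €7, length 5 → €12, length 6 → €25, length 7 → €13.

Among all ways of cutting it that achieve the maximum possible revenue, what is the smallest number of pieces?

2

Build r[k] bottom-up: r[k] = max over allowed piece i of (p[i] + r[k−i]).
r[1] = 3
r[2] = 7
r[3] = 10  (first piece 1, then r[2]=7)
r[4] = 14  (first piece 2, then r[2]=7)
r[5] = 17  (first piece 1, then r[4]=14)
r[6] = 25
r[7] = 28  (first piece 1, then r[6]=25)
Maximum revenue is €28.
Now minimize piece count subject to staying optimal: for each k, pieces[k] = 1 + min over i with p[i]+r[k−i]=r[k] of pieces[k−i].
pieces[4] = 2
pieces[5] = 3
pieces[6] = 1
pieces[7] = 2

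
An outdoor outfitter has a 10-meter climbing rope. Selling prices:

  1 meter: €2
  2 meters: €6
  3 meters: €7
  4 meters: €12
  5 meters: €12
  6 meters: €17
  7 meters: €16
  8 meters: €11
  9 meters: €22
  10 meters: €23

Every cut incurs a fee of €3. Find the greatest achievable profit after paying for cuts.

26

Let r[k] be the best obtainable value from length k. For each k, try every first piece i and keep the best of price[i] + r[k−i] minus the 3 cut fee when i<k.
r[1] = 2
r[2] = max(2+2-3, 6+0) = 6
r[3] = max(2+6-3, 6+2-3, 7+0) = 7
r[4] = max(2+7-3, 6+6-3, 7+2-3, 12+0) = 12
r[5] = max(2+12-3, 6+7-3, 7+6-3, 12+2-3, 12+0) = 12
r[6] = max(2+12-3, 6+12-3, 7+7-3, 12+6-3, 12+2-3, 17+0) = 17
r[7] = max(2+17-3, 6+12-3, 7+12-3, …, 17+2-3, 16+0) = 16
r[8] = max(2+16-3, 6+17-3, 7+12-3, …, 16+2-3, 11+0) = 21
r[9] = max(2+21-3, 6+16-3, 7+17-3, …, 11+2-3, 22+0) = 22
r[10] = max(2+22-3, 6+21-3, 7+16-3, …, 22+2-3, 23+0) = 26
One optimal plan: pieces 6 + 4 (1 cut) → €29 − €3 = €26.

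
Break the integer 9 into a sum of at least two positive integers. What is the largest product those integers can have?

27

Fill prod[k] for k=2..9: at each k try every first piece i and multiply by the better of (k−i) uncut or prod[k−i].
prod[2] = 1·max(1,0) = 1·1 = 1
prod[3] = max(1·2, 2·1) = 2
prod[4] = max(1·3, 2·2, 3·1) = 4
prod[5] = max(1·4, 2·3, 3·2, 4·1) = 6
prod[6] = max(1·6, 2·4, 3·3, 4·2, 5·1) = 9
prod[7] = max(1·9, 2·6, 3·4, 4·3, 5·2, 6·1) = 12
prod[8] = max(1·12, 2·9, 3·6, …, 6·2, 7·1) = 18
prod[9] = max(1·18, 2·12, 3·9, …, 7·2, 8·1) = 27
One optimal split: 3 + 3 + 3; product 3·3·3 = 27.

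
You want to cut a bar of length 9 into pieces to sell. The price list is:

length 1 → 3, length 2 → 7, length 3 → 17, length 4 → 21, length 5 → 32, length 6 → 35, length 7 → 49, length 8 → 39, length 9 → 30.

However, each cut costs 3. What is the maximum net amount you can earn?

Build net[k] bottom-up: net[k] = max over allowed piece i of (p[i] + net[k−i]) − 3 per cut.
net[1] = 3
net[2] = 7
net[3] = 17
net[4] = 21
net[5] = 32
net[6] = 35
net[7] = 49
net[8] = 49  (first piece 1, then net[7]=49)
net[9] = 53  (first piece 2, then net[7]=49)
One optimal plan: pieces 7 + 2 (1 cut) → 56 − 3 = 53.

53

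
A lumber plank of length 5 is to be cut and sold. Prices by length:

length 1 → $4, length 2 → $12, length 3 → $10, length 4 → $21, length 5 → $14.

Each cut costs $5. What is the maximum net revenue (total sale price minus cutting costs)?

20

Consider every possible first cut. r[k] is the best of p[i]+r[k−i] over all sellable i≤k, charging 5 whenever i<k.
r[1] = 4
r[2] = 12
r[3] = 11  (first piece 1, then r[2]=12)
r[4] = 21
r[5] = 20  (first piece 1, then r[4]=21)
One optimal plan: pieces 4 + 1 (1 cut) → $25 − $5 = $20.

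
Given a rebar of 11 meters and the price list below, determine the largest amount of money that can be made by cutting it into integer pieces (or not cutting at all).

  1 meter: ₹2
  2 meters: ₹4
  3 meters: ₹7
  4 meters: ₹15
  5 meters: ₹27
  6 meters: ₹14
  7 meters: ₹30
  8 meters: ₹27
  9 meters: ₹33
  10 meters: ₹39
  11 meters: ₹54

Build v[k] bottom-up: v[k] = max over allowed piece i of (p[i] + v[k−i]).
v[1] = 2
v[2] = max(2+2, 4+0) = 4
v[3] = max(2+4, 4+2, 7+0) = 7
v[4] = max(2+7, 4+4, 7+2, 15+0) = 15
v[5] = max(2+15, 4+7, 7+4, 15+2, 27+0) = 27
v[6] = max(2+27, 4+15, 7+7, 15+4, 27+2, 14+0) = 29
v[7] = max(2+29, 4+27, 7+15, …, 14+2, 30+0) = 31
v[8] = max(2+31, 4+29, 7+27, …, 30+2, 27+0) = 34
v[9] = max(2+34, 4+31, 7+29, …, 27+2, 33+0) = 42
v[10] = max(2+42, 4+34, 7+31, …, 33+2, 39+0) = 54
v[11] = max(2+54, 4+42, 7+34, …, 39+2, 54+0) = 56
One optimal cutting: 5 + 5 + 1 → ₹27 + ₹27 + ₹2 = ₹56.

56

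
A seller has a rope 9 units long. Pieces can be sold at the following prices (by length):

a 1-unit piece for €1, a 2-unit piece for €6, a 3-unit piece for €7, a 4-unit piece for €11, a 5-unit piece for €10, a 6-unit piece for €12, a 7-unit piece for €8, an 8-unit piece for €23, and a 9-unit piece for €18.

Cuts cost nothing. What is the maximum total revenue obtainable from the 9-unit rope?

Consider every possible first cut. v[k] is the best of p[i]+v[k−i] over all sellable i≤k.
v[1] = 1
v[2] = 6
v[3] = 7  (first piece 1, then v[2]=6)
v[4] = 12  (first piece 2, then v[2]=6)
v[5] = 13  (first piece 1, then v[4]=12)
v[6] = 18  (first piece 2, then v[4]=12)
v[7] = 19  (first piece 1, then v[6]=18)
v[8] = 24  (first piece 2, then v[6]=18)
v[9] = 25  (first piece 1, then v[8]=24)
One optimal cutting: 2 + 2 + 2 + 2 + 1 → €6 + €6 + €6 + €6 + €1 = €25.

25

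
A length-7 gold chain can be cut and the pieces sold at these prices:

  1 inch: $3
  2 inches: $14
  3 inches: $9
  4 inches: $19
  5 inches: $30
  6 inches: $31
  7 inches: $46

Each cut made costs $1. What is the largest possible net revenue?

Build v[k] bottom-up: v[k] = max over allowed piece i of (p[i] + v[k−i]) − 1 per cut.
v[1] = 3
v[2] = max(3+3-1, 14+0) = 14
v[3] = max(3+14-1, 14+3-1, 9+0) = 16
v[4] = max(3+16-1, 14+14-1, 9+3-1, 19+0) = 27
v[5] = max(3+27-1, 14+16-1, 9+14-1, 19+3-1, 30+0) = 30
v[6] = max(3+30-1, 14+27-1, 9+16-1, 19+14-1, 30+3-1, 31+0) = 40
v[7] = max(3+40-1, 14+30-1, 9+27-1, …, 31+3-1, 46+0) = 46
Best is to make no cuts and sell whole for $46.

46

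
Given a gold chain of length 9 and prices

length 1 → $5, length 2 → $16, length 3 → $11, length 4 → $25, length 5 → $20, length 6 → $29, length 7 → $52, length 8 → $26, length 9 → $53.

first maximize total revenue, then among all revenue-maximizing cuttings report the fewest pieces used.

5

Consider every possible first cut. r[k] is the best of p[i]+r[k−i] over all sellable i≤k.
r[1] = 5
r[2] = max(5+5, 16+0) = 16
r[3] = max(5+16, 16+5, 11+0) = 21
r[4] = max(5+21, 16+16, 11+5, 25+0) = 32
r[5] = max(5+32, 16+21, 11+16, 25+5, 20+0) = 37
r[6] = max(5+37, 16+32, 11+21, 25+16, 20+5, 29+0) = 48
r[7] = max(5+48, 16+37, 11+32, …, 29+5, 52+0) = 53
r[8] = max(5+53, 16+48, 11+37, …, 52+5, 26+0) = 64
r[9] = max(5+64, 16+53, 11+48, …, 26+5, 53+0) = 69
Maximum revenue is $69.
Now minimize piece count subject to staying optimal: for each k, pieces[k] = 1 + min over i with p[i]+r[k−i]=r[k] of pieces[k−i].
pieces[6] = 3
pieces[7] = 4
pieces[8] = 4
pieces[9] = 5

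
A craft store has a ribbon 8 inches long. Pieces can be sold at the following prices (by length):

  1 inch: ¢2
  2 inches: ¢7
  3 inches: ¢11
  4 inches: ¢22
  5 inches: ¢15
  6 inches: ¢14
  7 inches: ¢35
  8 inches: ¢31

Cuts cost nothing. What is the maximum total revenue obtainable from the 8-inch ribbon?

44

Let best[k] be the best obtainable value from length k. For each k, try every first piece i and keep the best of price[i] + best[k−i].
best[1] = 2
best[2] = max(2+2, 7+0) = 7
best[3] = max(2+7, 7+2, 11+0) = 11
best[4] = max(2+11, 7+7, 11+2, 22+0) = 22
best[5] = max(2+22, 7+11, 11+7, 22+2, 15+0) = 24
best[6] = max(2+24, 7+22, 11+11, 22+7, 15+2, 14+0) = 29
best[7] = max(2+29, 7+24, 11+22, …, 14+2, 35+0) = 35
best[8] = max(2+35, 7+29, 11+24, …, 35+2, 31+0) = 44
One optimal cutting: 4 + 4 → ¢22 + ¢22 = ¢44.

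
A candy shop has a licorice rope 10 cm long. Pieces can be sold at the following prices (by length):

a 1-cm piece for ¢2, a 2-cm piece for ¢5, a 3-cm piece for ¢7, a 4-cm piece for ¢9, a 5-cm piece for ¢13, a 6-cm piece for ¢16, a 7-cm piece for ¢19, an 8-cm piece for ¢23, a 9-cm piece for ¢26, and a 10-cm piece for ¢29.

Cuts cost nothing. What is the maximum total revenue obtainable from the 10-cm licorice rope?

29

Consider every possible first cut. v[k] is the best of p[i]+v[k−i] over all sellable i≤k.
v[1] = 2
v[2] = 5
v[3] = 7  (first piece 1, then v[2]=5)
v[4] = 10  (first piece 2, then v[2]=5)
v[5] = 13
v[6] = 16
v[7] = 19
v[8] = 23
v[9] = 26
v[10] = 29
Best is to sell the whole 10-cm piece uncut for ¢29.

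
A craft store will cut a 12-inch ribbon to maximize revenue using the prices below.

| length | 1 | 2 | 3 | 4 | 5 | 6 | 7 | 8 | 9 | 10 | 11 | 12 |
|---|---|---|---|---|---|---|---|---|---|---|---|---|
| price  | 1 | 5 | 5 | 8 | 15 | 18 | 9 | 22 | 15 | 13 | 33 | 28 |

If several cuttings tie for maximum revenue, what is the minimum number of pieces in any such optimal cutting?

2

Let r[k] be the best obtainable value from length k. For each k, try every first piece i and keep the best of price[i] + r[k−i].
r[1] = 1
r[2] = max(1+1, 5+0) = 5
r[3] = max(1+5, 5+1, 5+0) = 6
r[4] = max(1+6, 5+5, 5+1, 8+0) = 10
r[5] = max(1+10, 5+6, 5+5, 8+1, 15+0) = 15
r[6] = max(1+15, 5+10, 5+6, 8+5, 15+1, 18+0) = 18
r[7] = max(1+18, 5+15, 5+10, …, 18+1, 9+0) = 20
r[8] = max(1+20, 5+18, 5+15, …, 9+1, 22+0) = 23
r[9] = max(1+23, 5+20, 5+18, …, 22+1, 15+0) = 25
r[10] = max(1+25, 5+23, 5+20, …, 15+1, 13+0) = 30
r[11] = max(1+30, 5+25, 5+23, …, 13+1, 33+0) = 33
r[12] = max(1+33, 5+30, 5+25, …, 33+1, 28+0) = 36
Maximum revenue is ¢36.
Now minimize piece count subject to staying optimal: for each k, pieces[k] = 1 + min over i with p[i]+r[k−i]=r[k] of pieces[k−i].
pieces[9] = 3
pieces[10] = 2
pieces[11] = 1
pieces[12] = 2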